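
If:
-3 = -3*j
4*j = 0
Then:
No Solution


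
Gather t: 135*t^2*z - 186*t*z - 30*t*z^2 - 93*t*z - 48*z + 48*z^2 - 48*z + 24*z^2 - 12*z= 135*t^2*z + t*(-30*z^2 - 279*z) + 72*z^2 - 108*z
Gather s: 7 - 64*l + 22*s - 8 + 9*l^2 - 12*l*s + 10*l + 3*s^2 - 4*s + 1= 9*l^2 - 54*l + 3*s^2 + s*(18 - 12*l)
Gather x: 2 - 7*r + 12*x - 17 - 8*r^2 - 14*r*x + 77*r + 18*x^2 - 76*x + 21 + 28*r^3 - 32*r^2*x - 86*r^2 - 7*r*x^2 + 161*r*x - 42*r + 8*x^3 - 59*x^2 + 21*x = 28*r^3 - 94*r^2 + 28*r + 8*x^3 + x^2*(-7*r - 41) + x*(-32*r^2 + 147*r - 43) + 6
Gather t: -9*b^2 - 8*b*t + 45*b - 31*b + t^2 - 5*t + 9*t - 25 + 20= -9*b^2 + 14*b + t^2 + t*(4 - 8*b) - 5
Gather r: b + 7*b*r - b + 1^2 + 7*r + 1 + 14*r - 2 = r*(7*b + 21)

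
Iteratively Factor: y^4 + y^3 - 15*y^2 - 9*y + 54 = (y + 3)*(y^3 - 2*y^2 - 9*y + 18) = (y + 3)^2*(y^2 - 5*y + 6) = (y - 3)*(y + 3)^2*(y - 2)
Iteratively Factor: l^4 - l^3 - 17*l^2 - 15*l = (l + 1)*(l^3 - 2*l^2 - 15*l) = l*(l + 1)*(l^2 - 2*l - 15) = l*(l + 1)*(l + 3)*(l - 5)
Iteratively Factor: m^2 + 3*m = (m)*(m + 3)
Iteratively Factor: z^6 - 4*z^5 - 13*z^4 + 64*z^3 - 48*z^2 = (z - 3)*(z^5 - z^4 - 16*z^3 + 16*z^2) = (z - 3)*(z - 1)*(z^4 - 16*z^2) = (z - 4)*(z - 3)*(z - 1)*(z^3 + 4*z^2) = z*(z - 4)*(z - 3)*(z - 1)*(z^2 + 4*z) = z*(z - 4)*(z - 3)*(z - 1)*(z + 4)*(z)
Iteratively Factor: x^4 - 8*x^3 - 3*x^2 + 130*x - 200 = (x - 5)*(x^3 - 3*x^2 - 18*x + 40) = (x - 5)*(x + 4)*(x^2 - 7*x + 10) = (x - 5)*(x - 2)*(x + 4)*(x - 5)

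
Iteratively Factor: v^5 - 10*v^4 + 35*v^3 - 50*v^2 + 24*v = (v - 1)*(v^4 - 9*v^3 + 26*v^2 - 24*v) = v*(v - 1)*(v^3 - 9*v^2 + 26*v - 24) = v*(v - 3)*(v - 1)*(v^2 - 6*v + 8) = v*(v - 3)*(v - 2)*(v - 1)*(v - 4)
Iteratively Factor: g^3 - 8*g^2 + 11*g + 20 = (g + 1)*(g^2 - 9*g + 20) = (g - 4)*(g + 1)*(g - 5)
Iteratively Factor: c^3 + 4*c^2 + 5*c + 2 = (c + 2)*(c^2 + 2*c + 1) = (c + 1)*(c + 2)*(c + 1)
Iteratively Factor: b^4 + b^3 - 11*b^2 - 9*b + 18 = (b - 1)*(b^3 + 2*b^2 - 9*b - 18) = (b - 3)*(b - 1)*(b^2 + 5*b + 6) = (b - 3)*(b - 1)*(b + 3)*(b + 2)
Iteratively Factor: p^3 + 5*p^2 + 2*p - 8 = (p + 2)*(p^2 + 3*p - 4) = (p - 1)*(p + 2)*(p + 4)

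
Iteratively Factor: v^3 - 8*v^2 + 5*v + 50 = (v + 2)*(v^2 - 10*v + 25) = (v - 5)*(v + 2)*(v - 5)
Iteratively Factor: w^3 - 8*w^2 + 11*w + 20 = (w - 4)*(w^2 - 4*w - 5) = (w - 5)*(w - 4)*(w + 1)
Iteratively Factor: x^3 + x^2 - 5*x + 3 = (x - 1)*(x^2 + 2*x - 3) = (x - 1)*(x + 3)*(x - 1)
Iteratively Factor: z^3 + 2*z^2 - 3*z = (z)*(z^2 + 2*z - 3) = z*(z - 1)*(z + 3)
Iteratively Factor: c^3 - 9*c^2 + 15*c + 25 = (c - 5)*(c^2 - 4*c - 5) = (c - 5)*(c + 1)*(c - 5)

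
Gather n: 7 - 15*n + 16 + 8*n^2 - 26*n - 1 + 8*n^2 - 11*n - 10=16*n^2 - 52*n + 12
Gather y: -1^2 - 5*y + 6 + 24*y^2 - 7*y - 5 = 24*y^2 - 12*y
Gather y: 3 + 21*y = 21*y + 3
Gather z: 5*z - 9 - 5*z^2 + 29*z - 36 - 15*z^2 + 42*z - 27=-20*z^2 + 76*z - 72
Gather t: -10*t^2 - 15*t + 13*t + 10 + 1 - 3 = -10*t^2 - 2*t + 8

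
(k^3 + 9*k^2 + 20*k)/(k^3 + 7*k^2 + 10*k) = (k + 4)/(k + 2)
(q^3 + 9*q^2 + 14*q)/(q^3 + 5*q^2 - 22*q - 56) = q/(q - 4)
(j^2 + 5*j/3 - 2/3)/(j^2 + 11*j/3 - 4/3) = (j + 2)/(j + 4)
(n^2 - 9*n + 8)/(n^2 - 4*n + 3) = (n - 8)/(n - 3)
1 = 1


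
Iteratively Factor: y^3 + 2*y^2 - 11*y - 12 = (y + 4)*(y^2 - 2*y - 3) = (y + 1)*(y + 4)*(y - 3)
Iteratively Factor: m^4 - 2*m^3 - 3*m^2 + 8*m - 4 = (m - 2)*(m^3 - 3*m + 2) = (m - 2)*(m - 1)*(m^2 + m - 2) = (m - 2)*(m - 1)^2*(m + 2)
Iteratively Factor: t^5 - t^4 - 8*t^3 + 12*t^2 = (t)*(t^4 - t^3 - 8*t^2 + 12*t) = t*(t - 2)*(t^3 + t^2 - 6*t) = t*(t - 2)^2*(t^2 + 3*t) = t^2*(t - 2)^2*(t + 3)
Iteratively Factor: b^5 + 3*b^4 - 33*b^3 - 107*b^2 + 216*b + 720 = (b - 3)*(b^4 + 6*b^3 - 15*b^2 - 152*b - 240) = (b - 5)*(b - 3)*(b^3 + 11*b^2 + 40*b + 48) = (b - 5)*(b - 3)*(b + 3)*(b^2 + 8*b + 16) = (b - 5)*(b - 3)*(b + 3)*(b + 4)*(b + 4)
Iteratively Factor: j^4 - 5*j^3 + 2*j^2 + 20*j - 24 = (j - 2)*(j^3 - 3*j^2 - 4*j + 12) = (j - 3)*(j - 2)*(j^2 - 4) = (j - 3)*(j - 2)*(j + 2)*(j - 2)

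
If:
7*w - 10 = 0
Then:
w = 10/7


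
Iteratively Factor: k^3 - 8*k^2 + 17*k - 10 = (k - 5)*(k^2 - 3*k + 2) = (k - 5)*(k - 2)*(k - 1)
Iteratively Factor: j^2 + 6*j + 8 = (j + 2)*(j + 4)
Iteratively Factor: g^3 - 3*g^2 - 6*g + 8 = (g - 1)*(g^2 - 2*g - 8) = (g - 4)*(g - 1)*(g + 2)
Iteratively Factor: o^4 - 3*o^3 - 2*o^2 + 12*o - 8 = (o + 2)*(o^3 - 5*o^2 + 8*o - 4) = (o - 2)*(o + 2)*(o^2 - 3*o + 2) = (o - 2)*(o - 1)*(o + 2)*(o - 2)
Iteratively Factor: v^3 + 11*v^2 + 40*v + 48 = (v + 3)*(v^2 + 8*v + 16) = (v + 3)*(v + 4)*(v + 4)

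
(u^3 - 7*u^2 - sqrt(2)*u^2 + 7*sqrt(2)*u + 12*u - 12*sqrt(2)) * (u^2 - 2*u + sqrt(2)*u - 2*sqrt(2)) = u^5 - 9*u^4 + 24*u^3 - 6*u^2 - 52*u + 48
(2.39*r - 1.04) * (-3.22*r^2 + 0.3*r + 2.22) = -7.6958*r^3 + 4.0658*r^2 + 4.9938*r - 2.3088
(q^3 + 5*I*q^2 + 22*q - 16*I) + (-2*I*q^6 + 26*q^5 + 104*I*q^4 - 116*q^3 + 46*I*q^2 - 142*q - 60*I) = -2*I*q^6 + 26*q^5 + 104*I*q^4 - 115*q^3 + 51*I*q^2 - 120*q - 76*I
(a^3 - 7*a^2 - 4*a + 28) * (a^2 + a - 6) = a^5 - 6*a^4 - 17*a^3 + 66*a^2 + 52*a - 168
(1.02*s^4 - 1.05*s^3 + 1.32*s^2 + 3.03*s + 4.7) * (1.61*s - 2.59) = 1.6422*s^5 - 4.3323*s^4 + 4.8447*s^3 + 1.4595*s^2 - 0.280699999999998*s - 12.173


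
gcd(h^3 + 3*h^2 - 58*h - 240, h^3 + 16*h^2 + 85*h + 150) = h^2 + 11*h + 30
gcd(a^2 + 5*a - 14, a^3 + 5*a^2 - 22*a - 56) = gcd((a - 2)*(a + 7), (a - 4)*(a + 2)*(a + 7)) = a + 7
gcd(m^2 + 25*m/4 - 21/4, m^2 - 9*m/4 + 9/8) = m - 3/4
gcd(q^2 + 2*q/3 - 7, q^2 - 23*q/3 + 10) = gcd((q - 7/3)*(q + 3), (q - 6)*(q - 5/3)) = 1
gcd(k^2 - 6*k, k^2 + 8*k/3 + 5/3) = 1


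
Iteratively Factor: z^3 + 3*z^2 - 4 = (z + 2)*(z^2 + z - 2) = (z + 2)^2*(z - 1)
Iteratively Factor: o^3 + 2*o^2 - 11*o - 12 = (o - 3)*(o^2 + 5*o + 4) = (o - 3)*(o + 1)*(o + 4)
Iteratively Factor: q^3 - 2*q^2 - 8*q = (q + 2)*(q^2 - 4*q) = (q - 4)*(q + 2)*(q)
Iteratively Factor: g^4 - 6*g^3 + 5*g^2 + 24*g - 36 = (g - 2)*(g^3 - 4*g^2 - 3*g + 18) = (g - 3)*(g - 2)*(g^2 - g - 6) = (g - 3)*(g - 2)*(g + 2)*(g - 3)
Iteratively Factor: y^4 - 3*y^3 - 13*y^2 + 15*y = (y - 5)*(y^3 + 2*y^2 - 3*y) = (y - 5)*(y - 1)*(y^2 + 3*y) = (y - 5)*(y - 1)*(y + 3)*(y)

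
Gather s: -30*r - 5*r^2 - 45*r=-5*r^2 - 75*r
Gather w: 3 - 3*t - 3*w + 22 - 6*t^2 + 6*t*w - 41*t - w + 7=-6*t^2 - 44*t + w*(6*t - 4) + 32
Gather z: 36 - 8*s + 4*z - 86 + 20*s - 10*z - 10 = 12*s - 6*z - 60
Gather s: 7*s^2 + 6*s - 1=7*s^2 + 6*s - 1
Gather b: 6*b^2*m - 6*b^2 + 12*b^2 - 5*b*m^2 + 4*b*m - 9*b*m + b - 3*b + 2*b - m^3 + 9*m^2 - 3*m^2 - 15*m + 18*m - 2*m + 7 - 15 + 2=b^2*(6*m + 6) + b*(-5*m^2 - 5*m) - m^3 + 6*m^2 + m - 6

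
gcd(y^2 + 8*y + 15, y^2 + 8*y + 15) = y^2 + 8*y + 15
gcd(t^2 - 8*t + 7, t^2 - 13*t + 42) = t - 7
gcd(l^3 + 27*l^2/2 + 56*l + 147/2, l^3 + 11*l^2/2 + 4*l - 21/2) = l^2 + 13*l/2 + 21/2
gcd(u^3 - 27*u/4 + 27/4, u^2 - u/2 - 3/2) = u - 3/2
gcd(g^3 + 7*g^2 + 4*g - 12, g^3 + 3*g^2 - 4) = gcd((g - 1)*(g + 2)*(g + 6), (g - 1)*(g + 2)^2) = g^2 + g - 2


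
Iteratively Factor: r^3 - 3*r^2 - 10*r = (r)*(r^2 - 3*r - 10) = r*(r + 2)*(r - 5)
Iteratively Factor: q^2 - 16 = (q + 4)*(q - 4)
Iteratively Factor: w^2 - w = (w)*(w - 1)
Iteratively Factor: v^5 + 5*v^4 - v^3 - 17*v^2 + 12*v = (v + 3)*(v^4 + 2*v^3 - 7*v^2 + 4*v) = (v - 1)*(v + 3)*(v^3 + 3*v^2 - 4*v) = (v - 1)^2*(v + 3)*(v^2 + 4*v) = (v - 1)^2*(v + 3)*(v + 4)*(v)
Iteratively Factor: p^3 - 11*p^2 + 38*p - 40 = (p - 2)*(p^2 - 9*p + 20) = (p - 5)*(p - 2)*(p - 4)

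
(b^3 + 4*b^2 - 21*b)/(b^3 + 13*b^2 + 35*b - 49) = b*(b - 3)/(b^2 + 6*b - 7)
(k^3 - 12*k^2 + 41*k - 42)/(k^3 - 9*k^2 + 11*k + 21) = (k - 2)/(k + 1)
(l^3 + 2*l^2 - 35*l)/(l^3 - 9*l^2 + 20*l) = (l + 7)/(l - 4)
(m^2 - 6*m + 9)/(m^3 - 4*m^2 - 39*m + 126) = (m - 3)/(m^2 - m - 42)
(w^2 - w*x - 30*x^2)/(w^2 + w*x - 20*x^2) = (-w + 6*x)/(-w + 4*x)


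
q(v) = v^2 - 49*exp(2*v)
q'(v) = 2*v - 98*exp(2*v)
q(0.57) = -152.89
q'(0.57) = -305.28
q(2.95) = -17878.13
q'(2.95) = -35767.77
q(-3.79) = 14.34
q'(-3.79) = -7.63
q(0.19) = -71.62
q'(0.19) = -142.92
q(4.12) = -185670.50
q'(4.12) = -371366.71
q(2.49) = -7122.04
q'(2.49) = -14251.51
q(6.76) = -36463380.64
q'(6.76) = -72926839.16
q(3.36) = -40600.77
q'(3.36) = -81217.40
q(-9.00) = 81.00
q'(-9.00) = -18.00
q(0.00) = -49.00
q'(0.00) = -98.00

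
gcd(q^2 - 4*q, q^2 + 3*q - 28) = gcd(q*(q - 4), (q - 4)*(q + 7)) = q - 4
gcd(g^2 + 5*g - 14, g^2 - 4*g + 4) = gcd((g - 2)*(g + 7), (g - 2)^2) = g - 2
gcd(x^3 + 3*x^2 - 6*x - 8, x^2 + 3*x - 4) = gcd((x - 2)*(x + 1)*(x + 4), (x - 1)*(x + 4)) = x + 4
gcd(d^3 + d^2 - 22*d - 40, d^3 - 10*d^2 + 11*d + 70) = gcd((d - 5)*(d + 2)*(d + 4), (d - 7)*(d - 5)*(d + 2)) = d^2 - 3*d - 10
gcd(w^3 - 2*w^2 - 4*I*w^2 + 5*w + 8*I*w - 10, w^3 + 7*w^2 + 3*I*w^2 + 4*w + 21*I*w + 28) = 1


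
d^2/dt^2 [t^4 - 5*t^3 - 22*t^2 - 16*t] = 12*t^2 - 30*t - 44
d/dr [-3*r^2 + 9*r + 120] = 9 - 6*r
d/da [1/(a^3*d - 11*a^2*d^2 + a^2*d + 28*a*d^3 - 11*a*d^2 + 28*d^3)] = (-3*a^2 + 22*a*d - 2*a - 28*d^2 + 11*d)/(d*(a^3 - 11*a^2*d + a^2 + 28*a*d^2 - 11*a*d + 28*d^2)^2)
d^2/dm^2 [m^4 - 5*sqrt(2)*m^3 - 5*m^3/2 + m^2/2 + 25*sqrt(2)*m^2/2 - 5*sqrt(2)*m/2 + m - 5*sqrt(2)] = 12*m^2 - 30*sqrt(2)*m - 15*m + 1 + 25*sqrt(2)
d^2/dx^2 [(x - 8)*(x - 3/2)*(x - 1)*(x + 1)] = 12*x^2 - 57*x + 22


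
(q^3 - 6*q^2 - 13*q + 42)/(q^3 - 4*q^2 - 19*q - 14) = (q^2 + q - 6)/(q^2 + 3*q + 2)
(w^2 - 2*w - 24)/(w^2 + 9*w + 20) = (w - 6)/(w + 5)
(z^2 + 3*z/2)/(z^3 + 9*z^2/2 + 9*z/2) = 1/(z + 3)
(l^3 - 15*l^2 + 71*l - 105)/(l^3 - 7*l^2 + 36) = (l^2 - 12*l + 35)/(l^2 - 4*l - 12)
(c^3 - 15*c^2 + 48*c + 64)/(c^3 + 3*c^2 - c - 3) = (c^2 - 16*c + 64)/(c^2 + 2*c - 3)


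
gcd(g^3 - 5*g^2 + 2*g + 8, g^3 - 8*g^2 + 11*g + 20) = g^2 - 3*g - 4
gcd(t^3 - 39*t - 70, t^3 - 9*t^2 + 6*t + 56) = t^2 - 5*t - 14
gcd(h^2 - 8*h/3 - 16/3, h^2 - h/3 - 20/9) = h + 4/3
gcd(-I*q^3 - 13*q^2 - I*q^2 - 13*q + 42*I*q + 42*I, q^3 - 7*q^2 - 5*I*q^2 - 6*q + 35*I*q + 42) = 1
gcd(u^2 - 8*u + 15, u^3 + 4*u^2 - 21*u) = u - 3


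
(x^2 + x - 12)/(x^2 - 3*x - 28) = (x - 3)/(x - 7)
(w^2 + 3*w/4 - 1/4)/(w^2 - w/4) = (w + 1)/w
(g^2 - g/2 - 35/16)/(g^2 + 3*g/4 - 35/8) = (4*g + 5)/(2*(2*g + 5))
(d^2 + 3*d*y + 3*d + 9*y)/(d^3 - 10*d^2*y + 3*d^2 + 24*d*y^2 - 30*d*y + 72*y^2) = (d + 3*y)/(d^2 - 10*d*y + 24*y^2)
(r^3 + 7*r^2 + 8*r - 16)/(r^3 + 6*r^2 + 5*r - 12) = (r + 4)/(r + 3)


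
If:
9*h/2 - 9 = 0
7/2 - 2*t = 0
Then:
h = 2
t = 7/4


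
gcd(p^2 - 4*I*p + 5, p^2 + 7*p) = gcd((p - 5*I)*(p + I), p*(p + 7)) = 1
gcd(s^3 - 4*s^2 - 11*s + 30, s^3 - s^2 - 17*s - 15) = s^2 - 2*s - 15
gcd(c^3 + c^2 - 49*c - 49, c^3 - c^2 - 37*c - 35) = c^2 - 6*c - 7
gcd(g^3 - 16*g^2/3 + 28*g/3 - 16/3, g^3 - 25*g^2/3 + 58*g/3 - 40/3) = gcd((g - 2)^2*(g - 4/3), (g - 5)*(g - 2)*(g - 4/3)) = g^2 - 10*g/3 + 8/3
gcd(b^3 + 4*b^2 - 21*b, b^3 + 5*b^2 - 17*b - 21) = b^2 + 4*b - 21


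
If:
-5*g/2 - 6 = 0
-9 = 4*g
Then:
No Solution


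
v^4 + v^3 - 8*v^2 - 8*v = v*(v + 1)*(v - 2*sqrt(2))*(v + 2*sqrt(2))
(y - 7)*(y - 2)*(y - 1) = y^3 - 10*y^2 + 23*y - 14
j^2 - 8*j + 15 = (j - 5)*(j - 3)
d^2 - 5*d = d*(d - 5)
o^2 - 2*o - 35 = (o - 7)*(o + 5)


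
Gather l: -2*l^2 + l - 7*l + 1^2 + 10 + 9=-2*l^2 - 6*l + 20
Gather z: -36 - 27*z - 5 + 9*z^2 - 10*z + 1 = 9*z^2 - 37*z - 40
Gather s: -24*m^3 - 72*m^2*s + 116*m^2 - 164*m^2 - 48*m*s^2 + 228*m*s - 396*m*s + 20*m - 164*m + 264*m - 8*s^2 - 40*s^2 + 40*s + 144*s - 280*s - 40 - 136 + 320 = -24*m^3 - 48*m^2 + 120*m + s^2*(-48*m - 48) + s*(-72*m^2 - 168*m - 96) + 144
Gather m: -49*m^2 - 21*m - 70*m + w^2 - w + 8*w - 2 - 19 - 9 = -49*m^2 - 91*m + w^2 + 7*w - 30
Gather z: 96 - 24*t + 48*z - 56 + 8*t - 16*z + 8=-16*t + 32*z + 48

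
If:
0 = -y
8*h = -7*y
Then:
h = 0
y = 0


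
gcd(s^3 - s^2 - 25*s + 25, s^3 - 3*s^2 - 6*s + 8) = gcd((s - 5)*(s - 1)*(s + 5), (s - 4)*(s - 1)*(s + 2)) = s - 1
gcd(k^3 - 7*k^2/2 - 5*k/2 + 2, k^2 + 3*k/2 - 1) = k - 1/2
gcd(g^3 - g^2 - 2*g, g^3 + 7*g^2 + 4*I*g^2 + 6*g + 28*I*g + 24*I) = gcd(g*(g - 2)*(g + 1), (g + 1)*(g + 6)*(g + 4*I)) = g + 1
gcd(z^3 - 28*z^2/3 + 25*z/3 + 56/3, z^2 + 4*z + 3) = z + 1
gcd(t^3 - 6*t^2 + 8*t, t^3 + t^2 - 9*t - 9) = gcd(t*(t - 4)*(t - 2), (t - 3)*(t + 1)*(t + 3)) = 1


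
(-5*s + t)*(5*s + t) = -25*s^2 + t^2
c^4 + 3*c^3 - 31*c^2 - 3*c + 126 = (c - 3)^2*(c + 2)*(c + 7)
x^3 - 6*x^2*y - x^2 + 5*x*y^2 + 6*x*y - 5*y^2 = (x - 1)*(x - 5*y)*(x - y)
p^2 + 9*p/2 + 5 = (p + 2)*(p + 5/2)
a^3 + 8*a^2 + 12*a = a*(a + 2)*(a + 6)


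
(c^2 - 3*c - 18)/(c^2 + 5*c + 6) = (c - 6)/(c + 2)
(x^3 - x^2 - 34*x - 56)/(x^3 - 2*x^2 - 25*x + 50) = (x^3 - x^2 - 34*x - 56)/(x^3 - 2*x^2 - 25*x + 50)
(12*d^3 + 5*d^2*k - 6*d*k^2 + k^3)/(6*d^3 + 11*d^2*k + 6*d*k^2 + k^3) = (12*d^2 - 7*d*k + k^2)/(6*d^2 + 5*d*k + k^2)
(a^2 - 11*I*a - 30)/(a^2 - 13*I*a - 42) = (a - 5*I)/(a - 7*I)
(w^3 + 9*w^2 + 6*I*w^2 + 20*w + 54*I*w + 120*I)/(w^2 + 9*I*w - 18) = (w^2 + 9*w + 20)/(w + 3*I)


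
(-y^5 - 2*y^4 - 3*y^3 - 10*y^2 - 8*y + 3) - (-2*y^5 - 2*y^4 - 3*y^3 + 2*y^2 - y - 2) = y^5 - 12*y^2 - 7*y + 5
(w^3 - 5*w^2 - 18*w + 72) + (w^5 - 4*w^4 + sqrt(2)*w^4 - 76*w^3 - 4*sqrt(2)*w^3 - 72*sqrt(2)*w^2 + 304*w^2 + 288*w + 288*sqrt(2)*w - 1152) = w^5 - 4*w^4 + sqrt(2)*w^4 - 75*w^3 - 4*sqrt(2)*w^3 - 72*sqrt(2)*w^2 + 299*w^2 + 270*w + 288*sqrt(2)*w - 1080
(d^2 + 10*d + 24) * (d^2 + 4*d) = d^4 + 14*d^3 + 64*d^2 + 96*d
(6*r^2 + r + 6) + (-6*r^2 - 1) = r + 5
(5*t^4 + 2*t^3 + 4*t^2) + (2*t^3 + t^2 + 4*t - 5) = 5*t^4 + 4*t^3 + 5*t^2 + 4*t - 5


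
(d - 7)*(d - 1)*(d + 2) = d^3 - 6*d^2 - 9*d + 14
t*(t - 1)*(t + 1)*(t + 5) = t^4 + 5*t^3 - t^2 - 5*t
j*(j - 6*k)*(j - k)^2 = j^4 - 8*j^3*k + 13*j^2*k^2 - 6*j*k^3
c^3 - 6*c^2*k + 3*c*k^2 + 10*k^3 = (c - 5*k)*(c - 2*k)*(c + k)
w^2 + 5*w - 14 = (w - 2)*(w + 7)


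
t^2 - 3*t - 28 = (t - 7)*(t + 4)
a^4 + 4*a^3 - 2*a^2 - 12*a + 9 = (a - 1)^2*(a + 3)^2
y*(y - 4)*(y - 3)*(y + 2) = y^4 - 5*y^3 - 2*y^2 + 24*y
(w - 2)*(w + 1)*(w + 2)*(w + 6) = w^4 + 7*w^3 + 2*w^2 - 28*w - 24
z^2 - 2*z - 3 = (z - 3)*(z + 1)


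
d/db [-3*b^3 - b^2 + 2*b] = -9*b^2 - 2*b + 2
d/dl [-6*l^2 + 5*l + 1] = 5 - 12*l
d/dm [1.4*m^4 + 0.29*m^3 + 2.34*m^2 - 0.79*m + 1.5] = 5.6*m^3 + 0.87*m^2 + 4.68*m - 0.79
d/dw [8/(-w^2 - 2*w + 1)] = 16*(w + 1)/(w^2 + 2*w - 1)^2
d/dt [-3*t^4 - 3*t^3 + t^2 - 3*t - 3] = -12*t^3 - 9*t^2 + 2*t - 3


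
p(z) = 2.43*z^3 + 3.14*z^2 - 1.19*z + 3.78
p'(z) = 7.29*z^2 + 6.28*z - 1.19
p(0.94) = 7.45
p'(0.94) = 11.15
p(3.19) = 110.82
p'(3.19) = 93.03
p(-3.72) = -73.43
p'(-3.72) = 76.33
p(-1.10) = 5.65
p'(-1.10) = 0.72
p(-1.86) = 1.22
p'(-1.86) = 12.35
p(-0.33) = 4.43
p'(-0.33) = -2.47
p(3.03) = 96.60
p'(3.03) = 84.77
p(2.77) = 76.22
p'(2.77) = 72.14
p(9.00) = 2018.88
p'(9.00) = 645.82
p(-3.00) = -30.00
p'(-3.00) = 45.58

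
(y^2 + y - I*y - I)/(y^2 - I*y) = (y + 1)/y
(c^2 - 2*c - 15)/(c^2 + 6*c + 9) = (c - 5)/(c + 3)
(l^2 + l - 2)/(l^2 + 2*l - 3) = (l + 2)/(l + 3)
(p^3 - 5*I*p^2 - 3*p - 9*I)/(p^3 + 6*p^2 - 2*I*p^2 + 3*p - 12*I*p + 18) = (p - 3*I)/(p + 6)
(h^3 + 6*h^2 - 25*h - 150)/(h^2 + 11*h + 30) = h - 5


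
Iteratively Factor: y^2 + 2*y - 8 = (y + 4)*(y - 2)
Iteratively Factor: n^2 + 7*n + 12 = (n + 4)*(n + 3)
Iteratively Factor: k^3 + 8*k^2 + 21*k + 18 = (k + 3)*(k^2 + 5*k + 6) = (k + 3)^2*(k + 2)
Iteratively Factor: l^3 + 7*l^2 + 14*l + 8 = (l + 1)*(l^2 + 6*l + 8) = (l + 1)*(l + 2)*(l + 4)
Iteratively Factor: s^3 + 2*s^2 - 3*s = (s)*(s^2 + 2*s - 3) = s*(s - 1)*(s + 3)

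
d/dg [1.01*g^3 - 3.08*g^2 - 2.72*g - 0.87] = 3.03*g^2 - 6.16*g - 2.72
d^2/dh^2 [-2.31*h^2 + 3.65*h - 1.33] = -4.62000000000000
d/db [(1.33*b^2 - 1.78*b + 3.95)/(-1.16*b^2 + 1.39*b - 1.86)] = (-0.2161*b^2 + 4.2164*b - 2.1797)/(1.3456*b^4 - 3.2248*b^3 + 6.2473*b^2 - 5.1708*b + 3.4596)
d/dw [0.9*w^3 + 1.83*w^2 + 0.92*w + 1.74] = 2.7*w^2 + 3.66*w + 0.92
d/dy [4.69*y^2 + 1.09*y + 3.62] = 9.38*y + 1.09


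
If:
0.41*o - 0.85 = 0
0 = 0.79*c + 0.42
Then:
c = -0.53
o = 2.07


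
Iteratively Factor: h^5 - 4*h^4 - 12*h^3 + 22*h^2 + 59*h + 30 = (h + 2)*(h^4 - 6*h^3 + 22*h + 15) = (h - 3)*(h + 2)*(h^3 - 3*h^2 - 9*h - 5) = (h - 3)*(h + 1)*(h + 2)*(h^2 - 4*h - 5) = (h - 5)*(h - 3)*(h + 1)*(h + 2)*(h + 1)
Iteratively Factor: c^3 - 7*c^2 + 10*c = (c)*(c^2 - 7*c + 10) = c*(c - 5)*(c - 2)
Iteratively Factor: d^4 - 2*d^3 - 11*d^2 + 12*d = (d)*(d^3 - 2*d^2 - 11*d + 12) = d*(d - 4)*(d^2 + 2*d - 3) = d*(d - 4)*(d - 1)*(d + 3)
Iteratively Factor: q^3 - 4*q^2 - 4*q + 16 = (q - 4)*(q^2 - 4) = (q - 4)*(q + 2)*(q - 2)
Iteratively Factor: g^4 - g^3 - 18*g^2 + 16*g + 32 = (g + 1)*(g^3 - 2*g^2 - 16*g + 32) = (g + 1)*(g + 4)*(g^2 - 6*g + 8) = (g - 4)*(g + 1)*(g + 4)*(g - 2)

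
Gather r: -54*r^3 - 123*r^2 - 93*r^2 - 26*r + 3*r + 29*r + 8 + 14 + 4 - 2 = -54*r^3 - 216*r^2 + 6*r + 24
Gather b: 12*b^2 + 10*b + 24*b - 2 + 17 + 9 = 12*b^2 + 34*b + 24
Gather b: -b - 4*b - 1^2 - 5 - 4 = -5*b - 10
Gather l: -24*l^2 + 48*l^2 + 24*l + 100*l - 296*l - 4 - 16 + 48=24*l^2 - 172*l + 28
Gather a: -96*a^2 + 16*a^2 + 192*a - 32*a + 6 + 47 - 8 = -80*a^2 + 160*a + 45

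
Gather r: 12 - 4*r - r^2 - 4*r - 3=-r^2 - 8*r + 9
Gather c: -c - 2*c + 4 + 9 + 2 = 15 - 3*c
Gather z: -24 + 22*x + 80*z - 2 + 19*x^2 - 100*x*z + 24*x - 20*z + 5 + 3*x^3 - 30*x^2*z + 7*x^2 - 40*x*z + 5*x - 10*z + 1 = 3*x^3 + 26*x^2 + 51*x + z*(-30*x^2 - 140*x + 50) - 20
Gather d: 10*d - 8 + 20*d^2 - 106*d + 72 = 20*d^2 - 96*d + 64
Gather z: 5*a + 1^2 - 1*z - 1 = 5*a - z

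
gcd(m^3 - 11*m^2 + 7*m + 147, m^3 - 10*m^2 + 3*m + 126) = m^2 - 4*m - 21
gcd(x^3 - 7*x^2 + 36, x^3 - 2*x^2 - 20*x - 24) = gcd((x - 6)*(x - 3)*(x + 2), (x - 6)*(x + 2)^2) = x^2 - 4*x - 12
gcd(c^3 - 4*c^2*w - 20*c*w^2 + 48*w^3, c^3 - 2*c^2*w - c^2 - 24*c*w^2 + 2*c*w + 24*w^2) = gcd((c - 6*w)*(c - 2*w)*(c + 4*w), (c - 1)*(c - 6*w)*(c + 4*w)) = -c^2 + 2*c*w + 24*w^2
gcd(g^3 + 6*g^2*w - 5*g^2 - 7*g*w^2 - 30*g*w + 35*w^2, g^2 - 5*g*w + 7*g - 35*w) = 1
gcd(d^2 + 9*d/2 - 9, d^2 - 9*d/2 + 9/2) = d - 3/2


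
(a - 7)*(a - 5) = a^2 - 12*a + 35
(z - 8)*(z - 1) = z^2 - 9*z + 8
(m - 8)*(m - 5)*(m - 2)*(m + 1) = m^4 - 14*m^3 + 51*m^2 - 14*m - 80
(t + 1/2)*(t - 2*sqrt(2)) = t^2 - 2*sqrt(2)*t + t/2 - sqrt(2)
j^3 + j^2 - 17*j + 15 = (j - 3)*(j - 1)*(j + 5)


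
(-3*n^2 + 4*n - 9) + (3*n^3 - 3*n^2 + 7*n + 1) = 3*n^3 - 6*n^2 + 11*n - 8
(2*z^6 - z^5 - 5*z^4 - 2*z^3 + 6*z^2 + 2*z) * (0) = 0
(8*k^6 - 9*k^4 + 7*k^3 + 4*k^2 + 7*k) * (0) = 0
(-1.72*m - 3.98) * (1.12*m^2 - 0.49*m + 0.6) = -1.9264*m^3 - 3.6148*m^2 + 0.9182*m - 2.388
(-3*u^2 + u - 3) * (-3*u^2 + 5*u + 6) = 9*u^4 - 18*u^3 - 4*u^2 - 9*u - 18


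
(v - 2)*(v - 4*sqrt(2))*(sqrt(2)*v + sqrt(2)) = sqrt(2)*v^3 - 8*v^2 - sqrt(2)*v^2 - 2*sqrt(2)*v + 8*v + 16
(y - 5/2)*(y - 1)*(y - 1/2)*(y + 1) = y^4 - 3*y^3 + y^2/4 + 3*y - 5/4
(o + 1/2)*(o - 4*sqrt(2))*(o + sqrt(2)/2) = o^3 - 7*sqrt(2)*o^2/2 + o^2/2 - 4*o - 7*sqrt(2)*o/4 - 2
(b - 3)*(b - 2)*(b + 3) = b^3 - 2*b^2 - 9*b + 18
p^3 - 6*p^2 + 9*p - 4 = (p - 4)*(p - 1)^2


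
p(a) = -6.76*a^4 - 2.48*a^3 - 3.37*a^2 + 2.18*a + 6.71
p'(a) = -27.04*a^3 - 7.44*a^2 - 6.74*a + 2.18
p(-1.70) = -51.01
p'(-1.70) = 124.98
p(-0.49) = 4.73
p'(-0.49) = 6.88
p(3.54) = -1199.42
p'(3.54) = -1314.46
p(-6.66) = -12724.43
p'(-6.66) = 7704.90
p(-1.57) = -36.49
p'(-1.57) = 99.06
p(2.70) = -420.04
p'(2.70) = -602.48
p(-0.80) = 1.31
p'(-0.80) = 16.65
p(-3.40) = -845.55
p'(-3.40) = 1001.87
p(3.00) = -631.60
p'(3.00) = -815.08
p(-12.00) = -136394.65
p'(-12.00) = 45736.82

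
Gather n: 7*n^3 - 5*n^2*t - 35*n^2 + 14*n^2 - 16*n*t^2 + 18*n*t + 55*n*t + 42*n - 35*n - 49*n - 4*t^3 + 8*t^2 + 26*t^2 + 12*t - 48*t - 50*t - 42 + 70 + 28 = 7*n^3 + n^2*(-5*t - 21) + n*(-16*t^2 + 73*t - 42) - 4*t^3 + 34*t^2 - 86*t + 56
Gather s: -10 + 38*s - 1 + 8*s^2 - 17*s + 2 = 8*s^2 + 21*s - 9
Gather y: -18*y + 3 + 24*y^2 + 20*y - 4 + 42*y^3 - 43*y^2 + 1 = 42*y^3 - 19*y^2 + 2*y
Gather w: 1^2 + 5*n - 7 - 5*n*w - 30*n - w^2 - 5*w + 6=-25*n - w^2 + w*(-5*n - 5)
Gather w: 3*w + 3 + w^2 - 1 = w^2 + 3*w + 2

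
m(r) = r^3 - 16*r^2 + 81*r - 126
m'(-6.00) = 381.00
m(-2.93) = -525.84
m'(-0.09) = 83.90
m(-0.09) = -133.42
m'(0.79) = 57.59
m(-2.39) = -424.64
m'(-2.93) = 200.51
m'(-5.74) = 363.52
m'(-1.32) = 128.47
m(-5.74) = -1307.22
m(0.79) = -71.50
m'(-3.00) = 204.00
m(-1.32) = -263.10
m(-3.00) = -540.00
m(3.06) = 0.70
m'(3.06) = 11.17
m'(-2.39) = 174.62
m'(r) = 3*r^2 - 32*r + 81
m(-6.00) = -1404.00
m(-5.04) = -1068.69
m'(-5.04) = 318.48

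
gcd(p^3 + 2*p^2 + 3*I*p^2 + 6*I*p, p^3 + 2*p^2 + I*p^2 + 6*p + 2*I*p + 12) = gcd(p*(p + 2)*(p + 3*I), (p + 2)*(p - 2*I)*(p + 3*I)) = p^2 + p*(2 + 3*I) + 6*I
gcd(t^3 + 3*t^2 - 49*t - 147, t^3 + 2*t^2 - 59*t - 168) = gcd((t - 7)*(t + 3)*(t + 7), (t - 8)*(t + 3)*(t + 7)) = t^2 + 10*t + 21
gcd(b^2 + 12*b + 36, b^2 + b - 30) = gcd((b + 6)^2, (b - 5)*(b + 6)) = b + 6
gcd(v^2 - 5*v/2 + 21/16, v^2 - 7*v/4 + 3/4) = v - 3/4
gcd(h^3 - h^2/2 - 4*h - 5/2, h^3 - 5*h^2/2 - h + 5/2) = h^2 - 3*h/2 - 5/2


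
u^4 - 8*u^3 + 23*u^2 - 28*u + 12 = (u - 3)*(u - 2)^2*(u - 1)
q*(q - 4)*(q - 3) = q^3 - 7*q^2 + 12*q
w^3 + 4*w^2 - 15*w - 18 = (w - 3)*(w + 1)*(w + 6)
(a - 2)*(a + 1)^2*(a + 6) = a^4 + 6*a^3 - 3*a^2 - 20*a - 12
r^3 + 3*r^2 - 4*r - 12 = (r - 2)*(r + 2)*(r + 3)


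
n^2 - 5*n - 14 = (n - 7)*(n + 2)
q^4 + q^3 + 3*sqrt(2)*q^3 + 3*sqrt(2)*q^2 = q^2*(q + 1)*(q + 3*sqrt(2))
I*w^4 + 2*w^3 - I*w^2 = w^2*(w - I)*(I*w + 1)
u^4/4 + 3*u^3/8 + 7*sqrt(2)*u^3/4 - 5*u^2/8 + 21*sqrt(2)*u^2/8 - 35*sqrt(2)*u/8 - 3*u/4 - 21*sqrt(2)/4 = (u/2 + 1/2)*(u/2 + 1)*(u - 3/2)*(u + 7*sqrt(2))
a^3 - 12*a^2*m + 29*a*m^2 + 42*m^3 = (a - 7*m)*(a - 6*m)*(a + m)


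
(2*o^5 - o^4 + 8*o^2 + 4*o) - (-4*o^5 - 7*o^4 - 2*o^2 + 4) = 6*o^5 + 6*o^4 + 10*o^2 + 4*o - 4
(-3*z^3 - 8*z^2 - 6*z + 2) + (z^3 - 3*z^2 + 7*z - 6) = -2*z^3 - 11*z^2 + z - 4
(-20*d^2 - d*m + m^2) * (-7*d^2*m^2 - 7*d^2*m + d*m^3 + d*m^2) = 140*d^4*m^2 + 140*d^4*m - 13*d^3*m^3 - 13*d^3*m^2 - 8*d^2*m^4 - 8*d^2*m^3 + d*m^5 + d*m^4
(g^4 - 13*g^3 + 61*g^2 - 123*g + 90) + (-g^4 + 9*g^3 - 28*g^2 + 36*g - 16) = -4*g^3 + 33*g^2 - 87*g + 74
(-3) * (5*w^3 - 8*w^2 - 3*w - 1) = -15*w^3 + 24*w^2 + 9*w + 3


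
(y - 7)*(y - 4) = y^2 - 11*y + 28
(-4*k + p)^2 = 16*k^2 - 8*k*p + p^2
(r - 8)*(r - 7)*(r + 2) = r^3 - 13*r^2 + 26*r + 112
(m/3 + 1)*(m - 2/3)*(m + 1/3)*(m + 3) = m^4/3 + 17*m^3/9 + 61*m^2/27 - 13*m/9 - 2/3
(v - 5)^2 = v^2 - 10*v + 25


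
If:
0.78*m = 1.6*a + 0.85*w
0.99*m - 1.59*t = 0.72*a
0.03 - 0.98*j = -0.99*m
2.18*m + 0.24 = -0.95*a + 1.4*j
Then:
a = -0.331032478384073*w - 0.0782096926542178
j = 0.414893451386222*w - 0.131454936112351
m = 0.410702608442927*w - 0.160430138777883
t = 0.405621991694988*w - 0.0644747538862057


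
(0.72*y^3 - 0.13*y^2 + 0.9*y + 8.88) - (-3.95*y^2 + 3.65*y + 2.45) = 0.72*y^3 + 3.82*y^2 - 2.75*y + 6.43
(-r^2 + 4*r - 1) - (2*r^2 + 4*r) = -3*r^2 - 1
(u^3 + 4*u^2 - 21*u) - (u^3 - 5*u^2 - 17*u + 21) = 9*u^2 - 4*u - 21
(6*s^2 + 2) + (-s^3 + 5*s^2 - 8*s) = -s^3 + 11*s^2 - 8*s + 2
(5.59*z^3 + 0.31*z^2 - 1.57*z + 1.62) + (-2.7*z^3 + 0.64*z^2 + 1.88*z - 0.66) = 2.89*z^3 + 0.95*z^2 + 0.31*z + 0.96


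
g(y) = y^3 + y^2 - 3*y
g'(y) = 3*y^2 + 2*y - 3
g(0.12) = -0.34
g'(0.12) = -2.72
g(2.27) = 10.04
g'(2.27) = 17.00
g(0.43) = -1.03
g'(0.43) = -1.59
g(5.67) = 197.42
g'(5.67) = 104.79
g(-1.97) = 2.15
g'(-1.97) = 4.70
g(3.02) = 27.60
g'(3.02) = 30.40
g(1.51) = 1.19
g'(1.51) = 6.86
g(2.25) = 9.70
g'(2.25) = 16.69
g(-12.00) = -1548.00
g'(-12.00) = 405.00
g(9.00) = 783.00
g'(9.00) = 258.00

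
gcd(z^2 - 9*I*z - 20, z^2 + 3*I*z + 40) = z - 5*I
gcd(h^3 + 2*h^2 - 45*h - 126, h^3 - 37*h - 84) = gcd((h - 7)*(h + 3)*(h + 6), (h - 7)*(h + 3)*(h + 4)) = h^2 - 4*h - 21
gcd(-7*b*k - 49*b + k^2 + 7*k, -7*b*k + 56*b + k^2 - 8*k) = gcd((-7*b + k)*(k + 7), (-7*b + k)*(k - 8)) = 7*b - k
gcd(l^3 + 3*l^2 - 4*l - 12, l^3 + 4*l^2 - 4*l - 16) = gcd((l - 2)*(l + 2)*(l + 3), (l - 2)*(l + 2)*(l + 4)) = l^2 - 4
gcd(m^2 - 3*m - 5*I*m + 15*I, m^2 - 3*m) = m - 3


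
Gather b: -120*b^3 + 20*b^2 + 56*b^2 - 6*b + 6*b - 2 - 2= -120*b^3 + 76*b^2 - 4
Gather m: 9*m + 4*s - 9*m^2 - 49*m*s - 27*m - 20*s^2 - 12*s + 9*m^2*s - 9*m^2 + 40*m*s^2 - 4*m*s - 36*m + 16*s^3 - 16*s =m^2*(9*s - 18) + m*(40*s^2 - 53*s - 54) + 16*s^3 - 20*s^2 - 24*s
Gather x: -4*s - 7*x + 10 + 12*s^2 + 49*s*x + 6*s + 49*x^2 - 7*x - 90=12*s^2 + 2*s + 49*x^2 + x*(49*s - 14) - 80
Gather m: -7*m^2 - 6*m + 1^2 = -7*m^2 - 6*m + 1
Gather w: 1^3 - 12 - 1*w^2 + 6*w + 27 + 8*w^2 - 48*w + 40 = 7*w^2 - 42*w + 56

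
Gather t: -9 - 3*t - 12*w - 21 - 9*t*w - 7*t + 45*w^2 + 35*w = t*(-9*w - 10) + 45*w^2 + 23*w - 30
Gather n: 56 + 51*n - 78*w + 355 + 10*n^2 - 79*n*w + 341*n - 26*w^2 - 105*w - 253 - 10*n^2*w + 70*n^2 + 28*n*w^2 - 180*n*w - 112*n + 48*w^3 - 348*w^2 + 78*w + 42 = n^2*(80 - 10*w) + n*(28*w^2 - 259*w + 280) + 48*w^3 - 374*w^2 - 105*w + 200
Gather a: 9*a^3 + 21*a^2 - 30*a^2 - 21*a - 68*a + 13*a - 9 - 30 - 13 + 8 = 9*a^3 - 9*a^2 - 76*a - 44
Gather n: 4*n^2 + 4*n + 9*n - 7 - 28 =4*n^2 + 13*n - 35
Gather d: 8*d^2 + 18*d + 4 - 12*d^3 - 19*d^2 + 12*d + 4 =-12*d^3 - 11*d^2 + 30*d + 8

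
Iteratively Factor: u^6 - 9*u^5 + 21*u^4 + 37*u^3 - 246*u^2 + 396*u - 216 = (u - 2)*(u^5 - 7*u^4 + 7*u^3 + 51*u^2 - 144*u + 108) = (u - 2)^2*(u^4 - 5*u^3 - 3*u^2 + 45*u - 54) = (u - 3)*(u - 2)^2*(u^3 - 2*u^2 - 9*u + 18) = (u - 3)^2*(u - 2)^2*(u^2 + u - 6) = (u - 3)^2*(u - 2)^2*(u + 3)*(u - 2)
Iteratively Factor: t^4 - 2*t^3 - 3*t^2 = (t)*(t^3 - 2*t^2 - 3*t) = t*(t - 3)*(t^2 + t) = t*(t - 3)*(t + 1)*(t)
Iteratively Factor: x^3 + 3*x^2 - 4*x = (x - 1)*(x^2 + 4*x) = (x - 1)*(x + 4)*(x)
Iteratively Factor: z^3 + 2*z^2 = (z)*(z^2 + 2*z) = z*(z + 2)*(z)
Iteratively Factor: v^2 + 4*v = (v + 4)*(v)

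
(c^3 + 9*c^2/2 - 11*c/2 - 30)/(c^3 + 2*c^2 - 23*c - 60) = (c - 5/2)/(c - 5)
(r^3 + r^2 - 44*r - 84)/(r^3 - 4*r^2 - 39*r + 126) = (r + 2)/(r - 3)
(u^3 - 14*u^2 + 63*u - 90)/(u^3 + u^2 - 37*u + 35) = (u^2 - 9*u + 18)/(u^2 + 6*u - 7)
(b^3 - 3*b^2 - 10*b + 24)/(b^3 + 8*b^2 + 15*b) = (b^2 - 6*b + 8)/(b*(b + 5))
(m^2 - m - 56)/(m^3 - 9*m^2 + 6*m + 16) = (m + 7)/(m^2 - m - 2)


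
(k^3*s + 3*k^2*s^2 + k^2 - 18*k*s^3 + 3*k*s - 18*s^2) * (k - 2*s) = k^4*s + k^3*s^2 + k^3 - 24*k^2*s^3 + k^2*s + 36*k*s^4 - 24*k*s^2 + 36*s^3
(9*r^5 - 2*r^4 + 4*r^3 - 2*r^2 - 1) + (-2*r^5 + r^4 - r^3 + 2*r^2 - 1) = 7*r^5 - r^4 + 3*r^3 - 2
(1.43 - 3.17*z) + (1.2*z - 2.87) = -1.97*z - 1.44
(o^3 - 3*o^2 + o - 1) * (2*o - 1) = 2*o^4 - 7*o^3 + 5*o^2 - 3*o + 1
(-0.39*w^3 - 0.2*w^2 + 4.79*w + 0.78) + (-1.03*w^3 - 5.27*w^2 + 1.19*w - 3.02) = -1.42*w^3 - 5.47*w^2 + 5.98*w - 2.24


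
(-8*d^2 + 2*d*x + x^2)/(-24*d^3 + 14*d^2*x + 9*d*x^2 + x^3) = (-2*d + x)/(-6*d^2 + 5*d*x + x^2)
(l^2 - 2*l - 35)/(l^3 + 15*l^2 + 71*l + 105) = (l - 7)/(l^2 + 10*l + 21)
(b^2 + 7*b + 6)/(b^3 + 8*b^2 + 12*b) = (b + 1)/(b*(b + 2))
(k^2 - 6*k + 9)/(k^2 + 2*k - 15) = (k - 3)/(k + 5)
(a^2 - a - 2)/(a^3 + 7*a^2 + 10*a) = (a^2 - a - 2)/(a*(a^2 + 7*a + 10))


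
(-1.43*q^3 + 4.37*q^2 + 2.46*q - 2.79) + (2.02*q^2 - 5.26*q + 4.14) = -1.43*q^3 + 6.39*q^2 - 2.8*q + 1.35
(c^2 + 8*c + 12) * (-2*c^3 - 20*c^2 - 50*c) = -2*c^5 - 36*c^4 - 234*c^3 - 640*c^2 - 600*c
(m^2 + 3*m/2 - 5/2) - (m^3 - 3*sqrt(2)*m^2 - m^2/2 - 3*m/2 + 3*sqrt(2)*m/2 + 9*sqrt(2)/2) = -m^3 + 3*m^2/2 + 3*sqrt(2)*m^2 - 3*sqrt(2)*m/2 + 3*m - 9*sqrt(2)/2 - 5/2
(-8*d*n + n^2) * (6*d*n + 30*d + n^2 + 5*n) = -48*d^2*n^2 - 240*d^2*n - 2*d*n^3 - 10*d*n^2 + n^4 + 5*n^3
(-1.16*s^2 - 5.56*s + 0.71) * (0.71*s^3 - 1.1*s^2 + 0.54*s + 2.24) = -0.8236*s^5 - 2.6716*s^4 + 5.9937*s^3 - 6.3818*s^2 - 12.071*s + 1.5904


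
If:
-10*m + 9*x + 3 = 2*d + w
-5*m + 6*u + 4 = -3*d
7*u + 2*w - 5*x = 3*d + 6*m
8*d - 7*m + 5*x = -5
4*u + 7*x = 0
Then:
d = -5167/13111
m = 4457/13111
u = -349/1873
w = 2523/1873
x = 1396/13111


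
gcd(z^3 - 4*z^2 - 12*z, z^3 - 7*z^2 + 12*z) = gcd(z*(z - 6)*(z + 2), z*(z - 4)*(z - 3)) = z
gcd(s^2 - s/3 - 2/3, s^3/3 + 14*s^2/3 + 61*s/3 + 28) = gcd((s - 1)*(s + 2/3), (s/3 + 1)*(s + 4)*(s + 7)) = 1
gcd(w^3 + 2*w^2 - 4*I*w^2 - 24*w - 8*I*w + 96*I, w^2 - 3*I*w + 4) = w - 4*I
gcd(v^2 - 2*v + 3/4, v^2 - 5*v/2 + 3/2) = v - 3/2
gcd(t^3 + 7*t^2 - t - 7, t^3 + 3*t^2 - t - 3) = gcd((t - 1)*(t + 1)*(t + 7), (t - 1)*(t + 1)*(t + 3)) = t^2 - 1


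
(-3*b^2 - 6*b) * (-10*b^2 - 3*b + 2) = 30*b^4 + 69*b^3 + 12*b^2 - 12*b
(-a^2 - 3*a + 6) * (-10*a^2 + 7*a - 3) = 10*a^4 + 23*a^3 - 78*a^2 + 51*a - 18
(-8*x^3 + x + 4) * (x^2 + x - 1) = -8*x^5 - 8*x^4 + 9*x^3 + 5*x^2 + 3*x - 4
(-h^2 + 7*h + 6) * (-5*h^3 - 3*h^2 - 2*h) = 5*h^5 - 32*h^4 - 49*h^3 - 32*h^2 - 12*h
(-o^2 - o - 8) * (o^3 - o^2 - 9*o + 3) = -o^5 + 2*o^3 + 14*o^2 + 69*o - 24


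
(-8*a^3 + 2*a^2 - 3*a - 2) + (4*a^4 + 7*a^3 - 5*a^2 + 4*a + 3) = 4*a^4 - a^3 - 3*a^2 + a + 1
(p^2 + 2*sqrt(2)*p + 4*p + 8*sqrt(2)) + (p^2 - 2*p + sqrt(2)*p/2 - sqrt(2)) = 2*p^2 + 2*p + 5*sqrt(2)*p/2 + 7*sqrt(2)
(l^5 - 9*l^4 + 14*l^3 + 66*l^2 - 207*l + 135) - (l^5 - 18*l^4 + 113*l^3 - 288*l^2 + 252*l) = 9*l^4 - 99*l^3 + 354*l^2 - 459*l + 135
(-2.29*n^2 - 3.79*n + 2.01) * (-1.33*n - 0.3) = 3.0457*n^3 + 5.7277*n^2 - 1.5363*n - 0.603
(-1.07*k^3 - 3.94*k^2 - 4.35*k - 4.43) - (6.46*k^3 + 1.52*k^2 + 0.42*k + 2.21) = -7.53*k^3 - 5.46*k^2 - 4.77*k - 6.64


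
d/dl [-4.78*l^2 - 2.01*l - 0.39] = -9.56*l - 2.01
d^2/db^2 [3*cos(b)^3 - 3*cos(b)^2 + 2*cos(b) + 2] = -17*cos(b)/4 + 6*cos(2*b) - 27*cos(3*b)/4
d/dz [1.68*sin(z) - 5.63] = 1.68*cos(z)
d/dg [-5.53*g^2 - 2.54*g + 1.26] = -11.06*g - 2.54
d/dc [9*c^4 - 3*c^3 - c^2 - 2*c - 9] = 36*c^3 - 9*c^2 - 2*c - 2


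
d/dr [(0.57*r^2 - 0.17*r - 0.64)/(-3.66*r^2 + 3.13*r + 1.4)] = (1.1619*r^2 - 3.0888*r + 1.7652)/(13.3956*r^4 - 22.9116*r^3 - 0.4511*r^2 + 8.764*r + 1.96)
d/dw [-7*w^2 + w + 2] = 1 - 14*w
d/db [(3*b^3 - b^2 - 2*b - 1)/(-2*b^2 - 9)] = (-6*b^4 - 85*b^2 + 14*b + 18)/(4*b^4 + 36*b^2 + 81)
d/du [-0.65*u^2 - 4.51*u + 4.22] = -1.3*u - 4.51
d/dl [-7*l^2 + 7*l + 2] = 7 - 14*l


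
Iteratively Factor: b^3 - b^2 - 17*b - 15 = (b - 5)*(b^2 + 4*b + 3) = (b - 5)*(b + 3)*(b + 1)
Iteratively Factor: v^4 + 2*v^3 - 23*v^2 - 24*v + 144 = (v - 3)*(v^3 + 5*v^2 - 8*v - 48) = (v - 3)*(v + 4)*(v^2 + v - 12) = (v - 3)*(v + 4)^2*(v - 3)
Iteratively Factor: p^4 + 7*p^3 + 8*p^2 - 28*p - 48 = (p + 2)*(p^3 + 5*p^2 - 2*p - 24) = (p + 2)*(p + 4)*(p^2 + p - 6) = (p + 2)*(p + 3)*(p + 4)*(p - 2)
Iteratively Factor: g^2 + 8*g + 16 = (g + 4)*(g + 4)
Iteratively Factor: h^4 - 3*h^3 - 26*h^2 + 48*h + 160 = (h + 2)*(h^3 - 5*h^2 - 16*h + 80) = (h - 4)*(h + 2)*(h^2 - h - 20) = (h - 4)*(h + 2)*(h + 4)*(h - 5)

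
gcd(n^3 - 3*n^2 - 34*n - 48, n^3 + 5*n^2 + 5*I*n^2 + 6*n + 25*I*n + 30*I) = n^2 + 5*n + 6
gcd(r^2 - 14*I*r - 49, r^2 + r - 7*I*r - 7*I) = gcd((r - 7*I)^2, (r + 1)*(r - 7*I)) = r - 7*I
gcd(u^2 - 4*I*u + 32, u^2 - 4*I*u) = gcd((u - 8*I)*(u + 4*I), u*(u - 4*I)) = 1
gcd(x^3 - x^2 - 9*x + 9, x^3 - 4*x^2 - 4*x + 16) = 1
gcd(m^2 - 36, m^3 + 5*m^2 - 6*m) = m + 6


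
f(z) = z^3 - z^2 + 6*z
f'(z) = 3*z^2 - 2*z + 6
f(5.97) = 212.96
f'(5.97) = 100.98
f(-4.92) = -172.82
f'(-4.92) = 88.46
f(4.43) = 93.89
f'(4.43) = 56.01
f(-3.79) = -91.54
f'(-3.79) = 56.67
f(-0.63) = -4.43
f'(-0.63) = 8.45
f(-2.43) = -34.83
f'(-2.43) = 28.57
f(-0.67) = -4.77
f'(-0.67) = 8.69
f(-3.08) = -57.18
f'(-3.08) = 40.62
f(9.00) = 702.00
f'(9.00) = 231.00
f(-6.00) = -288.00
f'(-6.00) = 126.00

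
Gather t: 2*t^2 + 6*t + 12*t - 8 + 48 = 2*t^2 + 18*t + 40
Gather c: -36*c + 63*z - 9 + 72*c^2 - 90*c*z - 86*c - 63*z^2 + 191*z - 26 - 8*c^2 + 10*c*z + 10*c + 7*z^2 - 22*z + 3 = 64*c^2 + c*(-80*z - 112) - 56*z^2 + 232*z - 32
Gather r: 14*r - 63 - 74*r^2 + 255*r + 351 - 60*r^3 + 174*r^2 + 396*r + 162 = -60*r^3 + 100*r^2 + 665*r + 450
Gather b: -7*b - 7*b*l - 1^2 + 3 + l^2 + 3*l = b*(-7*l - 7) + l^2 + 3*l + 2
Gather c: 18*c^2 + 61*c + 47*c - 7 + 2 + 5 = 18*c^2 + 108*c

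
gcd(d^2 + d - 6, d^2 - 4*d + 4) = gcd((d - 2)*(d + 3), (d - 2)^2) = d - 2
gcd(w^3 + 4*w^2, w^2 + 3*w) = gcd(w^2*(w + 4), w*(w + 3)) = w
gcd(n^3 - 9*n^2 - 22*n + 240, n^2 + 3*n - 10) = n + 5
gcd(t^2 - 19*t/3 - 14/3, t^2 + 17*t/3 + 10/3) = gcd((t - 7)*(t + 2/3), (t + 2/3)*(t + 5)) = t + 2/3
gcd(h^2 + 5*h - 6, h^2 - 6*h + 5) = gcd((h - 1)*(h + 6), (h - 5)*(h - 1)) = h - 1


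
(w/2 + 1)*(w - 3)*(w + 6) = w^3/2 + 5*w^2/2 - 6*w - 18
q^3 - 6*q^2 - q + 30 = (q - 5)*(q - 3)*(q + 2)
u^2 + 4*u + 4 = (u + 2)^2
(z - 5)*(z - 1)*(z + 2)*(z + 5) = z^4 + z^3 - 27*z^2 - 25*z + 50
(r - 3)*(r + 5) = r^2 + 2*r - 15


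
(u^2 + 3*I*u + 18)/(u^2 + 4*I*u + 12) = (u - 3*I)/(u - 2*I)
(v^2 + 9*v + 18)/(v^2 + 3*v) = (v + 6)/v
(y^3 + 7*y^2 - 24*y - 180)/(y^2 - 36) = (y^2 + y - 30)/(y - 6)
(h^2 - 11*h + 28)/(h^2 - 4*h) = (h - 7)/h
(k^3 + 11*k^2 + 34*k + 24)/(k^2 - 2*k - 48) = (k^2 + 5*k + 4)/(k - 8)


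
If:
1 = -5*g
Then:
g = -1/5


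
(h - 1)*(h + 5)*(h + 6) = h^3 + 10*h^2 + 19*h - 30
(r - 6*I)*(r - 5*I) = r^2 - 11*I*r - 30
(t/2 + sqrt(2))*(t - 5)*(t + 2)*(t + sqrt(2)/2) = t^4/2 - 3*t^3/2 + 5*sqrt(2)*t^3/4 - 15*sqrt(2)*t^2/4 - 4*t^2 - 25*sqrt(2)*t/2 - 3*t - 10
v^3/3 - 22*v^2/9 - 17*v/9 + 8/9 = (v/3 + 1/3)*(v - 8)*(v - 1/3)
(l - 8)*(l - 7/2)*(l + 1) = l^3 - 21*l^2/2 + 33*l/2 + 28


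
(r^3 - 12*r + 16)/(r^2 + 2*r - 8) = r - 2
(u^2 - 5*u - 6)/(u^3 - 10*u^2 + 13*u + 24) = (u - 6)/(u^2 - 11*u + 24)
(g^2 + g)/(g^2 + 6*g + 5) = g/(g + 5)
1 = 1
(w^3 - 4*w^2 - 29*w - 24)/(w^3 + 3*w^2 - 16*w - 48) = (w^2 - 7*w - 8)/(w^2 - 16)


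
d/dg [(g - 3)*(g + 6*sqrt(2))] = 2*g - 3 + 6*sqrt(2)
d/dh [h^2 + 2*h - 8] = 2*h + 2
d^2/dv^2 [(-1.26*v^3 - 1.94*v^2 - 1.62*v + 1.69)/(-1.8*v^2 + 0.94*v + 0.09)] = (7.105427357601e-15*v^5 + 19.697472*v^3 - 30.328344*v^2 + 18.792756*v - 3.776804)/(5.832*v^6 - 9.1368*v^5 + 3.89664*v^4 + 0.0830960000000003*v^3 - 0.194832*v^2 - 0.022842*v - 0.000729)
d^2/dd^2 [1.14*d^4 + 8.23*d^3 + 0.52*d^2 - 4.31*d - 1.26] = 13.68*d^2 + 49.38*d + 1.04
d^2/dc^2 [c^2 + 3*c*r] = 2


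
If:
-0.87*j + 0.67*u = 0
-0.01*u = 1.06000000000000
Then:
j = -81.63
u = -106.00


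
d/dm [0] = 0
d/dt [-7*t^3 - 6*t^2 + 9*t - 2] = -21*t^2 - 12*t + 9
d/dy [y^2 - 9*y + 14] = 2*y - 9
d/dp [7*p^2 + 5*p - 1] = 14*p + 5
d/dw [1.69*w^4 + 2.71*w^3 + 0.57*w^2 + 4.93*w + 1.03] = 6.76*w^3 + 8.13*w^2 + 1.14*w + 4.93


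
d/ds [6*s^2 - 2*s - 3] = 12*s - 2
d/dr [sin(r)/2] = cos(r)/2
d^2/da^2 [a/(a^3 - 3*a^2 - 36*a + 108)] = 6*(3*a*(-a^2 + 2*a + 12)^2 + (-a^2 - a*(a - 1) + 2*a + 12)*(a^3 - 3*a^2 - 36*a + 108))/(a^3 - 3*a^2 - 36*a + 108)^3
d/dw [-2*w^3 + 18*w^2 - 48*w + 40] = -6*w^2 + 36*w - 48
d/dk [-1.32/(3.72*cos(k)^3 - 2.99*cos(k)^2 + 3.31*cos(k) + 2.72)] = (-14.7312*cos(k)^2 + 7.8936*cos(k) - 4.3692)*sin(k)/(3.72*cos(k)^3 - 2.99*cos(k)^2 + 3.31*cos(k) + 2.72)^2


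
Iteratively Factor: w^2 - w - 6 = (w + 2)*(w - 3)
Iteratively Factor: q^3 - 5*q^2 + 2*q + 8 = (q + 1)*(q^2 - 6*q + 8) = (q - 2)*(q + 1)*(q - 4)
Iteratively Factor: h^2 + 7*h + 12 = (h + 3)*(h + 4)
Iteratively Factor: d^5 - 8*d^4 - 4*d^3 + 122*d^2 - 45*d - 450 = (d - 5)*(d^4 - 3*d^3 - 19*d^2 + 27*d + 90) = (d - 5)*(d - 3)*(d^3 - 19*d - 30) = (d - 5)^2*(d - 3)*(d^2 + 5*d + 6) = (d - 5)^2*(d - 3)*(d + 3)*(d + 2)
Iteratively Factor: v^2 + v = (v + 1)*(v)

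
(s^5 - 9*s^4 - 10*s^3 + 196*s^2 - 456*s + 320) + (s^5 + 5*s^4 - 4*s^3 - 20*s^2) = 2*s^5 - 4*s^4 - 14*s^3 + 176*s^2 - 456*s + 320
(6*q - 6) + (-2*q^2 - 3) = -2*q^2 + 6*q - 9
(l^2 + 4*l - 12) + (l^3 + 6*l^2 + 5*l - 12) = l^3 + 7*l^2 + 9*l - 24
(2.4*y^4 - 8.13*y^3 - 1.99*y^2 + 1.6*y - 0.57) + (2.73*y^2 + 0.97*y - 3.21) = 2.4*y^4 - 8.13*y^3 + 0.74*y^2 + 2.57*y - 3.78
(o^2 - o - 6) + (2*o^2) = 3*o^2 - o - 6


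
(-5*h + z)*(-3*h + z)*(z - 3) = 15*h^2*z - 45*h^2 - 8*h*z^2 + 24*h*z + z^3 - 3*z^2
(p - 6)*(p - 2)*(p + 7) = p^3 - p^2 - 44*p + 84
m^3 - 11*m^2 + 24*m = m*(m - 8)*(m - 3)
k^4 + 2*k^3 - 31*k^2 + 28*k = k*(k - 4)*(k - 1)*(k + 7)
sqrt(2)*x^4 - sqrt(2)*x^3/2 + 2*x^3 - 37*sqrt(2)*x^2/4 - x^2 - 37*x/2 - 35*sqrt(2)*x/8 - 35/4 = (x - 7/2)*(x + 5/2)*(x + sqrt(2))*(sqrt(2)*x + sqrt(2)/2)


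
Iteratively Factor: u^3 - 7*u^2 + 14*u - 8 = (u - 1)*(u^2 - 6*u + 8) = (u - 4)*(u - 1)*(u - 2)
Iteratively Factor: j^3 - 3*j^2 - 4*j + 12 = (j - 2)*(j^2 - j - 6) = (j - 3)*(j - 2)*(j + 2)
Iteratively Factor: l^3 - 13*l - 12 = (l + 1)*(l^2 - l - 12) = (l - 4)*(l + 1)*(l + 3)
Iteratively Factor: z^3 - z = (z - 1)*(z^2 + z) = (z - 1)*(z + 1)*(z)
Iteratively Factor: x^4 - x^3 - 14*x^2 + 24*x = (x)*(x^3 - x^2 - 14*x + 24) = x*(x - 3)*(x^2 + 2*x - 8) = x*(x - 3)*(x - 2)*(x + 4)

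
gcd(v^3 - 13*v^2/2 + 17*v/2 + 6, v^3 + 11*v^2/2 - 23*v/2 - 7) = v + 1/2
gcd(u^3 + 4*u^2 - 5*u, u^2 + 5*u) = u^2 + 5*u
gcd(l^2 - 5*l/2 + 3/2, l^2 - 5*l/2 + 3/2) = l^2 - 5*l/2 + 3/2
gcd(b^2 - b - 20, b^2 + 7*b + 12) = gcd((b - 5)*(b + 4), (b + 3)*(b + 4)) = b + 4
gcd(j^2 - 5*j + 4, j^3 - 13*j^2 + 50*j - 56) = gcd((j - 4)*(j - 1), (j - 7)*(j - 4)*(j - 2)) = j - 4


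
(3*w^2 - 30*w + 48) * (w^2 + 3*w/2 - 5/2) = 3*w^4 - 51*w^3/2 - 9*w^2/2 + 147*w - 120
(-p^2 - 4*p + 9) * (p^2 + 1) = -p^4 - 4*p^3 + 8*p^2 - 4*p + 9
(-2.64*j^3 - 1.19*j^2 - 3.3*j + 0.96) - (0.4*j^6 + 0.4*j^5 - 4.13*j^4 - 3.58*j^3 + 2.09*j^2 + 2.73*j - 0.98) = -0.4*j^6 - 0.4*j^5 + 4.13*j^4 + 0.94*j^3 - 3.28*j^2 - 6.03*j + 1.94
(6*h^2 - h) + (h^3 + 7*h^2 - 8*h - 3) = h^3 + 13*h^2 - 9*h - 3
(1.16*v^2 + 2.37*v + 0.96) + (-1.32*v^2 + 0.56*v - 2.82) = -0.16*v^2 + 2.93*v - 1.86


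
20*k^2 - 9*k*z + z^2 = (-5*k + z)*(-4*k + z)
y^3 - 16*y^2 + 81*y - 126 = (y - 7)*(y - 6)*(y - 3)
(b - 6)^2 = b^2 - 12*b + 36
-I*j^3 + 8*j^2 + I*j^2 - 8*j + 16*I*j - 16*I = (j + 4*I)^2*(-I*j + I)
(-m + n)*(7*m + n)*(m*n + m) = -7*m^3*n - 7*m^3 + 6*m^2*n^2 + 6*m^2*n + m*n^3 + m*n^2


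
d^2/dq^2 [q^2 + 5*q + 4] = 2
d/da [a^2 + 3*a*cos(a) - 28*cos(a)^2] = -3*a*sin(a) + 2*a + 28*sin(2*a) + 3*cos(a)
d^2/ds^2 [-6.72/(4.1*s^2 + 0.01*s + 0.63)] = (225.9264*s^2 + 0.55104*s - 6.72*(8.2*s + 0.01)*(16.4*s + 0.02) + 34.71552)/(4.1*s^2 + 0.01*s + 0.63)^3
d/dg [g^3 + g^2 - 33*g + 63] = 3*g^2 + 2*g - 33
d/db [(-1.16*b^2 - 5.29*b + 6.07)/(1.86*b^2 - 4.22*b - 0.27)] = (14.7346*b^2 - 21.954*b + 27.0437)/(3.4596*b^4 - 15.6984*b^3 + 16.804*b^2 + 2.2788*b + 0.0729)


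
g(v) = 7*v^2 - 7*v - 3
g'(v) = 14*v - 7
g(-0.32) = -0.04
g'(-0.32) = -11.48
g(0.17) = -3.99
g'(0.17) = -4.62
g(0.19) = -4.08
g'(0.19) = -4.34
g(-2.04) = 40.41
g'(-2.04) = -35.56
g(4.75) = 121.69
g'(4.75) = 59.50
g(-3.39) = 101.17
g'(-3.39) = -54.46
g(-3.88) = 129.54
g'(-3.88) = -61.32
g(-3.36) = 99.55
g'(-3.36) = -54.04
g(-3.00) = 81.00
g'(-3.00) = -49.00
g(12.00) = 921.00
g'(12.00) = 161.00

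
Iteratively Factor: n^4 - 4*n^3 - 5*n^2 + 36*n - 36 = (n - 2)*(n^3 - 2*n^2 - 9*n + 18) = (n - 2)^2*(n^2 - 9) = (n - 3)*(n - 2)^2*(n + 3)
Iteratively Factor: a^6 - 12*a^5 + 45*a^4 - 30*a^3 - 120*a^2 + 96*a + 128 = (a - 4)*(a^5 - 8*a^4 + 13*a^3 + 22*a^2 - 32*a - 32) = (a - 4)^2*(a^4 - 4*a^3 - 3*a^2 + 10*a + 8) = (a - 4)^2*(a - 2)*(a^3 - 2*a^2 - 7*a - 4) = (a - 4)^3*(a - 2)*(a^2 + 2*a + 1) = (a - 4)^3*(a - 2)*(a + 1)*(a + 1)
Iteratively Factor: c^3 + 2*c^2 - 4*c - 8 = (c - 2)*(c^2 + 4*c + 4) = (c - 2)*(c + 2)*(c + 2)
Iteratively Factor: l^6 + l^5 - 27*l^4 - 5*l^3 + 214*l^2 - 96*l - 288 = (l - 2)*(l^5 + 3*l^4 - 21*l^3 - 47*l^2 + 120*l + 144) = (l - 3)*(l - 2)*(l^4 + 6*l^3 - 3*l^2 - 56*l - 48) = (l - 3)*(l - 2)*(l + 4)*(l^3 + 2*l^2 - 11*l - 12) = (l - 3)^2*(l - 2)*(l + 4)*(l^2 + 5*l + 4) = (l - 3)^2*(l - 2)*(l + 1)*(l + 4)*(l + 4)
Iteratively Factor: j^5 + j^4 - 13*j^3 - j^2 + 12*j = (j - 3)*(j^4 + 4*j^3 - j^2 - 4*j) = (j - 3)*(j - 1)*(j^3 + 5*j^2 + 4*j) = (j - 3)*(j - 1)*(j + 4)*(j^2 + j) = j*(j - 3)*(j - 1)*(j + 4)*(j + 1)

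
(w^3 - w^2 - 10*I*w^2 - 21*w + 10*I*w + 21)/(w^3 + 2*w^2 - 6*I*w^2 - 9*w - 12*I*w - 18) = (w^2 - w*(1 + 7*I) + 7*I)/(w^2 + w*(2 - 3*I) - 6*I)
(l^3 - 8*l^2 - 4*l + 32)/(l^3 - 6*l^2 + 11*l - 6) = (l^2 - 6*l - 16)/(l^2 - 4*l + 3)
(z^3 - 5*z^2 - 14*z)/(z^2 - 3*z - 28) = z*(z + 2)/(z + 4)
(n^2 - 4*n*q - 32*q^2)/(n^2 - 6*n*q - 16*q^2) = (n + 4*q)/(n + 2*q)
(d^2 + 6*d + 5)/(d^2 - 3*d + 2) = (d^2 + 6*d + 5)/(d^2 - 3*d + 2)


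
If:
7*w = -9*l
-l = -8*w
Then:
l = 0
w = 0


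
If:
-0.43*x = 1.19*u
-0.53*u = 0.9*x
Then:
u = 0.00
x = 0.00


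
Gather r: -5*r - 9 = -5*r - 9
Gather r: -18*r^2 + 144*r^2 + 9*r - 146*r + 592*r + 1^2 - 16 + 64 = 126*r^2 + 455*r + 49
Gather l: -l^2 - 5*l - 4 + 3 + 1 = -l^2 - 5*l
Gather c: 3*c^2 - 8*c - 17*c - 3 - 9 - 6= 3*c^2 - 25*c - 18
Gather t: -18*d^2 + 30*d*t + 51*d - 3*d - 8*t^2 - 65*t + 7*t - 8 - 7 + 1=-18*d^2 + 48*d - 8*t^2 + t*(30*d - 58) - 14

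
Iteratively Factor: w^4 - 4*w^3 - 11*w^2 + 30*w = (w - 2)*(w^3 - 2*w^2 - 15*w) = w*(w - 2)*(w^2 - 2*w - 15) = w*(w - 5)*(w - 2)*(w + 3)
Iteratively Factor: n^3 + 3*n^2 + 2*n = (n)*(n^2 + 3*n + 2) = n*(n + 2)*(n + 1)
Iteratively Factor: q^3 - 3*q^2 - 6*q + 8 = (q - 1)*(q^2 - 2*q - 8) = (q - 1)*(q + 2)*(q - 4)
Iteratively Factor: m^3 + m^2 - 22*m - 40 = (m + 4)*(m^2 - 3*m - 10) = (m - 5)*(m + 4)*(m + 2)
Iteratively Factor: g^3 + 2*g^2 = (g)*(g^2 + 2*g) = g*(g + 2)*(g)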